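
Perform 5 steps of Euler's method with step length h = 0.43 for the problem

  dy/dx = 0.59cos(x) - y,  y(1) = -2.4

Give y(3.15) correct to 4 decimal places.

-0.4736

Euler: y_{n+1} = y_n + h·f(x_n, y_n).
x=1.000000, y=-2.400000: f=2.718778 → y ← -2.400000 + 0.43·2.718778 = -1.230925
x=1.430000, y=-1.230925: f=1.313721 → y ← -1.230925 + 0.43·1.313721 = -0.666025
x=1.860000, y=-0.666025: f=0.497764 → y ← -0.666025 + 0.43·0.497764 = -0.451987
x=2.290000, y=-0.451987: f=0.063303 → y ← -0.451987 + 0.43·0.063303 = -0.424766
x=2.720000, y=-0.424766: f=-0.113572 → y ← -0.424766 + 0.43·(-0.113572) = -0.473603
y(3.15) ≈ -0.4736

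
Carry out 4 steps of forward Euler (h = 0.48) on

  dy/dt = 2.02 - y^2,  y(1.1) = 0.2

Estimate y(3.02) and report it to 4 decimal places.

Euler: y_{n+1} = y_n + h·f(t_n, y_n).
t=1.100000, y=0.200000: f=1.980000 → y ← 0.200000 + 0.48·1.980000 = 1.150400
t=1.580000, y=1.150400: f=0.696580 → y ← 1.150400 + 0.48·0.696580 = 1.484758
t=2.060000, y=1.484758: f=-0.184507 → y ← 1.484758 + 0.48·(-0.184507) = 1.396195
t=2.540000, y=1.396195: f=0.070640 → y ← 1.396195 + 0.48·0.070640 = 1.430102
y(3.02) ≈ 1.4301

1.4301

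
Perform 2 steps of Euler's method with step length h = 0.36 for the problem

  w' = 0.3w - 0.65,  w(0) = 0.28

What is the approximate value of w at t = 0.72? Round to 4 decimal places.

Euler: w_{n+1} = w_n + h·f(t_n, w_n).
t=0.000000, w=0.280000: f=-0.566000 → w ← 0.280000 + 0.36·(-0.566000) = 0.076240
t=0.360000, w=0.076240: f=-0.627128 → w ← 0.076240 + 0.36·(-0.627128) = -0.149526
w(0.72) ≈ -0.1495

-0.1495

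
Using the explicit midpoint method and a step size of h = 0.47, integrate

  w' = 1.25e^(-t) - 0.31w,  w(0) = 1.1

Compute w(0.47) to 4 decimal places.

1.3731

Midpoint: k1 = f(t_n, w_n); k2 = f(t_n + h/2, w_n + (h/2)·k1); w_{n+1} = w_n + h·k2.
t=0.000000, w=1.100000:
  k1 = f(0.000000, 1.100000) = 0.909000
  k2 = f(0.235000, 1.313615) = 0.580993
  w ← 1.100000 + 0.47·0.580993 = 1.373067
w(0.47) ≈ 1.3731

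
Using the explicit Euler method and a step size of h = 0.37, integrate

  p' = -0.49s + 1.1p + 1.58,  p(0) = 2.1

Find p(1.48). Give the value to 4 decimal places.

11.8999

Euler: p_{n+1} = p_n + h·f(s_n, p_n).
s=0.000000, p=2.100000: f=3.890000 → p ← 2.100000 + 0.37·3.890000 = 3.539300
s=0.370000, p=3.539300: f=5.291930 → p ← 3.539300 + 0.37·5.291930 = 5.497314
s=0.740000, p=5.497314: f=7.264446 → p ← 5.497314 + 0.37·7.264446 = 8.185159
s=1.110000, p=8.185159: f=10.039775 → p ← 8.185159 + 0.37·10.039775 = 11.899876
p(1.48) ≈ 11.8999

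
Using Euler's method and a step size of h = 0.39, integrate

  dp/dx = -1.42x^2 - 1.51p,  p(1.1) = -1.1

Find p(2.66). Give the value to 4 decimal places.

-3.9441

Euler: p_{n+1} = p_n + h·f(x_n, p_n).
x=1.100000, p=-1.100000: f=-0.057200 → p ← -1.100000 + 0.39·(-0.057200) = -1.122308
x=1.490000, p=-1.122308: f=-1.457857 → p ← -1.122308 + 0.39·(-1.457857) = -1.690872
x=1.880000, p=-1.690872: f=-2.465631 → p ← -1.690872 + 0.39·(-2.465631) = -2.652468
x=2.270000, p=-2.652468: f=-3.311891 → p ← -2.652468 + 0.39·(-3.311891) = -3.944106
p(2.66) ≈ -3.9441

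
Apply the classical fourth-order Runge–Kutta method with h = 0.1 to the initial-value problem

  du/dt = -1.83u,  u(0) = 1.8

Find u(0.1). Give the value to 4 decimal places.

RK4: k1 = f(t_n, u_n); k2 = f(t_n + h/2, u_n + (h/2)·k1); k3 = f(t_n + h/2, u_n + (h/2)·k2); k4 = f(t_n + h, u_n + h·k3); u_{n+1} = u_n + (h/6)·(k1 + 2k2 + 2k3 + k4).
t=0.000000, u=1.800000:
  k1 = f(0.000000, 1.800000) = -3.294000
  k2 = f(0.050000, 1.635300) = -2.992599
  k3 = f(0.050000, 1.650370) = -3.020177
  k4 = f(0.100000, 1.497982) = -2.741308
  u ← 1.800000 + (0.1/6)·(k1 + 2k2 + 2k3 + k4) = 1.498986
u(0.1) ≈ 1.4990

1.4990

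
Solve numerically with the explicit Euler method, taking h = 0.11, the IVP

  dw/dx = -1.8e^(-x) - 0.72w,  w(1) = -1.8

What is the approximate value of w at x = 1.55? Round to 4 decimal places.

-1.4395

Euler: w_{n+1} = w_n + h·f(x_n, w_n).
x=1.000000, w=-1.800000: f=0.633817 → w ← -1.800000 + 0.11·0.633817 = -1.730280
x=1.110000, w=-1.730280: f=0.652596 → w ← -1.730280 + 0.11·0.652596 = -1.658495
x=1.220000, w=-1.658495: f=0.662702 → w ← -1.658495 + 0.11·0.662702 = -1.585597
x=1.330000, w=-1.585597: f=0.665571 → w ← -1.585597 + 0.11·0.665571 = -1.512385
x=1.440000, w=-1.512385: f=0.662447 → w ← -1.512385 + 0.11·0.662447 = -1.439515
w(1.55) ≈ -1.4395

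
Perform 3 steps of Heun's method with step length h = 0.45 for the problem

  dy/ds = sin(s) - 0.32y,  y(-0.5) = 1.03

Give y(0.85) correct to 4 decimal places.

Heun: k1 = f(s_n, y_n); k2 = f(s_n + h, y_n + h·k1); y_{n+1} = y_n + (h/2)·(k1 + k2).
s=-0.500000, y=1.030000:
  k1 = f(-0.500000, 1.030000) = -0.809026
  k2 = f(-0.050000, 0.665939) = -0.263079
  y ← 1.030000 + (0.45/2)·(-0.809026 + (-0.263079)) = 0.788776
s=-0.050000, y=0.788776:
  k1 = f(-0.050000, 0.788776) = -0.302388
  k2 = f(0.400000, 0.652702) = 0.180554
  y ← 0.788776 + (0.45/2)·(-0.302388 + 0.180554) = 0.761364
s=0.400000, y=0.761364:
  k1 = f(0.400000, 0.761364) = 0.145782
  k2 = f(0.850000, 0.826966) = 0.486651
  y ← 0.761364 + (0.45/2)·(0.145782 + 0.486651) = 0.903661
y(0.85) ≈ 0.9037

0.9037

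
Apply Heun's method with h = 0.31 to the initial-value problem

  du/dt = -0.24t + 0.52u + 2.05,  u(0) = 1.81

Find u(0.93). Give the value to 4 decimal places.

5.2500

Heun: k1 = f(t_n, u_n); k2 = f(t_n + h, u_n + h·k1); u_{n+1} = u_n + (h/2)·(k1 + k2).
t=0.000000, u=1.810000:
  k1 = f(0.000000, 1.810000) = 2.991200
  k2 = f(0.310000, 2.737272) = 3.398981
  u ← 1.810000 + (0.31/2)·(2.991200 + 3.398981) = 2.800478
t=0.310000, u=2.800478:
  k1 = f(0.310000, 2.800478) = 3.431849
  k2 = f(0.620000, 3.864351) = 3.910663
  u ← 2.800478 + (0.31/2)·(3.431849 + 3.910663) = 3.938567
t=0.620000, u=3.938567:
  k1 = f(0.620000, 3.938567) = 3.949255
  k2 = f(0.930000, 5.162836) = 4.511475
  u ← 3.938567 + (0.31/2)·(3.949255 + 4.511475) = 5.249981
u(0.93) ≈ 5.2500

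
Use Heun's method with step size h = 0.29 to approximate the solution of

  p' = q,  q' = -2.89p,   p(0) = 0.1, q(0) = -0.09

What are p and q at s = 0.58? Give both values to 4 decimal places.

Heun on (p,q): k1 = f(s_n, state_n); k2 = f(s_n + h, state_n + h·k1); state_{n+1} = state_n + (h/2)·(k1 + k2).
0.000000: (0.100000, -0.090000)
  k1 = (-0.090000, -0.289000)
  predictor → (0.073900, -0.173810)
  k2 = (-0.173810, -0.213571)
  → (0.061748, -0.162873)
0.290000: (0.061748, -0.162873)
  k1 = (-0.162873, -0.178450)
  predictor → (0.014514, -0.214623)
  k2 = (-0.214623, -0.041947)
  → (0.007011, -0.194830)
(p(0.58), q(0.58)) ≈ (0.0070, -0.1948)

0.0070, -0.1948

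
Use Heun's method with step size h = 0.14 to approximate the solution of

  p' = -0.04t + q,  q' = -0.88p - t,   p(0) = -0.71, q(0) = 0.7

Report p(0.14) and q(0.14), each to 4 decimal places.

Heun on (p,q): k1 = f(t_n, state_n); k2 = f(t_n + h, state_n + h·k1); state_{n+1} = state_n + (h/2)·(k1 + k2).
0.000000: (-0.710000, 0.700000)
  k1 = (0.700000, 0.624800)
  predictor → (-0.612000, 0.787472)
  k2 = (0.781872, 0.398560)
  → (-0.606269, 0.771635)
(p(0.14), q(0.14)) ≈ (-0.6063, 0.7716)

-0.6063, 0.7716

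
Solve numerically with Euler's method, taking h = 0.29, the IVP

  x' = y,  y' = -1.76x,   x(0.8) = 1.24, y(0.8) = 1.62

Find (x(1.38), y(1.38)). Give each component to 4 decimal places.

Euler on (x,y): x_{n+1} = x_n + h·x', y_{n+1} = y_n + h·y'.
0.800000: (1.240000, 1.620000); f=(1.620000, -2.182400) → (1.709800, 0.987104)
1.090000: (1.709800, 0.987104); f=(0.987104, -3.009248) → (1.996060, 0.114422)
(x(1.38), y(1.38)) ≈ (1.9961, 0.1144)

1.9961, 0.1144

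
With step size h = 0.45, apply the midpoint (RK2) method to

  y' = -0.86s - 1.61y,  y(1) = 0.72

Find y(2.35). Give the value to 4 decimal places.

Midpoint: k1 = f(s_n, y_n); k2 = f(s_n + h/2, y_n + (h/2)·k1); y_{n+1} = y_n + h·k2.
s=1.000000, y=0.720000:
  k1 = f(1.000000, 0.720000) = -2.019200
  k2 = f(1.225000, 0.265680) = -1.481245
  y ← 0.720000 + 0.45·(-1.481245) = 0.053440
s=1.450000, y=0.053440:
  k1 = f(1.450000, 0.053440) = -1.333038
  k2 = f(1.675000, -0.246494) = -1.043645
  y ← 0.053440 + 0.45·(-1.043645) = -0.416200
s=1.900000, y=-0.416200:
  k1 = f(1.900000, -0.416200) = -0.963917
  k2 = f(2.125000, -0.633082) = -0.808238
  y ← -0.416200 + 0.45·(-0.808238) = -0.779908
y(2.35) ≈ -0.7799

-0.7799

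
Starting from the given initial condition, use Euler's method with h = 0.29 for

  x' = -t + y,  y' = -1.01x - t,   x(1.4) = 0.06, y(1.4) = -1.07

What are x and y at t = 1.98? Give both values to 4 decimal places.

Euler on (x,y): x_{n+1} = x_n + h·x', y_{n+1} = y_n + h·y'.
1.400000: (0.060000, -1.070000); f=(-2.470000, -1.460600) → (-0.656300, -1.493574)
1.690000: (-0.656300, -1.493574); f=(-3.183574, -1.027137) → (-1.579536, -1.791444)
(x(1.98), y(1.98)) ≈ (-1.5795, -1.7914)

-1.5795, -1.7914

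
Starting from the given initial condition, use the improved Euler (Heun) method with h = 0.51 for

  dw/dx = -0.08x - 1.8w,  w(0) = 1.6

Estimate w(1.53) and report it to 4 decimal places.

0.1576

Heun: k1 = f(x_n, w_n); k2 = f(x_n + h, w_n + h·k1); w_{n+1} = w_n + (h/2)·(k1 + k2).
x=0.000000, w=1.600000:
  k1 = f(0.000000, 1.600000) = -2.880000
  k2 = f(0.510000, 0.131200) = -0.276960
  w ← 1.600000 + (0.51/2)·(-2.880000 + (-0.276960)) = 0.794975
x=0.510000, w=0.794975:
  k1 = f(0.510000, 0.794975) = -1.471755
  k2 = f(1.020000, 0.044380) = -0.161484
  w ← 0.794975 + (0.51/2)·(-1.471755 + (-0.161484)) = 0.378499
x=1.020000, w=0.378499:
  k1 = f(1.020000, 0.378499) = -0.762899
  k2 = f(1.530000, -0.010579) = -0.103358
  w ← 0.378499 + (0.51/2)·(-0.762899 + (-0.103358)) = 0.157604
w(1.53) ≈ 0.1576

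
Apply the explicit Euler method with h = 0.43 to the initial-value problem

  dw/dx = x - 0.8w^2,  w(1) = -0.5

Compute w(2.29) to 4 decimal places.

1.1805

Euler: w_{n+1} = w_n + h·f(x_n, w_n).
x=1.000000, w=-0.500000: f=0.800000 → w ← -0.500000 + 0.43·0.800000 = -0.156000
x=1.430000, w=-0.156000: f=1.410531 → w ← -0.156000 + 0.43·1.410531 = 0.450528
x=1.860000, w=0.450528: f=1.697619 → w ← 0.450528 + 0.43·1.697619 = 1.180505
w(2.29) ≈ 1.1805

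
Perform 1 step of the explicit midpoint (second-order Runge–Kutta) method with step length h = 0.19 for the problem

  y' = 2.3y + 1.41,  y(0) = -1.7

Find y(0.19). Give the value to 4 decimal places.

-2.2788

Midpoint: k1 = f(t_n, y_n); k2 = f(t_n + h/2, y_n + (h/2)·k1); y_{n+1} = y_n + h·k2.
t=0.000000, y=-1.700000:
  k1 = f(0.000000, -1.700000) = -2.500000
  k2 = f(0.095000, -1.937500) = -3.046250
  y ← -1.700000 + 0.19·(-3.046250) = -2.278787
y(0.19) ≈ -2.2788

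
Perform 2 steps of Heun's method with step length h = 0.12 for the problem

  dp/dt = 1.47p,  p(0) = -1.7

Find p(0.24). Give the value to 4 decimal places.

-2.4153

Heun: k1 = f(t_n, p_n); k2 = f(t_n + h, p_n + h·k1); p_{n+1} = p_n + (h/2)·(k1 + k2).
t=0.000000, p=-1.700000:
  k1 = f(0.000000, -1.700000) = -2.499000
  k2 = f(0.120000, -1.999880) = -2.939824
  p ← -1.700000 + (0.12/2)·(-2.499000 + (-2.939824)) = -2.026329
t=0.120000, p=-2.026329:
  k1 = f(0.120000, -2.026329) = -2.978704
  k2 = f(0.240000, -2.383774) = -3.504148
  p ← -2.026329 + (0.12/2)·(-2.978704 + (-3.504148)) = -2.415301
p(0.24) ≈ -2.4153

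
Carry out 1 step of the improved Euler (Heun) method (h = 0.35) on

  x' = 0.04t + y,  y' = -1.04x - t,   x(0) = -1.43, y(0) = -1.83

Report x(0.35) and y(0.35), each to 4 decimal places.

-1.9770, -1.2542

Heun on (x,y): k1 = f(t_n, state_n); k2 = f(t_n + h, state_n + h·k1); state_{n+1} = state_n + (h/2)·(k1 + k2).
0.000000: (-1.430000, -1.830000)
  k1 = (-1.830000, 1.487200)
  predictor → (-2.070500, -1.309480)
  k2 = (-1.295480, 1.803320)
  → (-1.976959, -1.254159)
(x(0.35), y(0.35)) ≈ (-1.9770, -1.2542)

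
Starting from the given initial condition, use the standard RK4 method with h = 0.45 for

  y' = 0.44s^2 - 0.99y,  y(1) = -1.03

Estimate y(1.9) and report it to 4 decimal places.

0.1968

RK4: k1 = f(s_n, y_n); k2 = f(s_n + h/2, y_n + (h/2)·k1); k3 = f(s_n + h/2, y_n + (h/2)·k2); k4 = f(s_n + h, y_n + h·k3); y_{n+1} = y_n + (h/6)·(k1 + 2k2 + 2k3 + k4).
s=1.000000, y=-1.030000:
  k1 = f(1.000000, -1.030000) = 1.459700
  k2 = f(1.225000, -0.701568) = 1.354827
  k3 = f(1.225000, -0.725164) = 1.378187
  k4 = f(1.450000, -0.409816) = 1.330818
  y ← -1.030000 + (0.45/6)·(k1 + 2k2 + 2k3 + k4) = -0.410759
s=1.450000, y=-0.410759:
  k1 = f(1.450000, -0.410759) = 1.331751
  k2 = f(1.675000, -0.111115) = 1.344479
  k3 = f(1.675000, -0.108251) = 1.341644
  k4 = f(1.900000, 0.192981) = 1.397349
  y ← -0.410759 + (0.45/6)·(k1 + 2k2 + 2k3 + k4) = 0.196842
y(1.9) ≈ 0.1968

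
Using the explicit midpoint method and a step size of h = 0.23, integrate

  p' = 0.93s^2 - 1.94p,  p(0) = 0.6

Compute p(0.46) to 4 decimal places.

0.2809

Midpoint: k1 = f(s_n, p_n); k2 = f(s_n + h/2, p_n + (h/2)·k1); p_{n+1} = p_n + h·k2.
s=0.000000, p=0.600000:
  k1 = f(0.000000, 0.600000) = -1.164000
  k2 = f(0.115000, 0.466140) = -0.892012
  p ← 0.600000 + 0.23·(-0.892012) = 0.394837
s=0.230000, p=0.394837:
  k1 = f(0.230000, 0.394837) = -0.716787
  k2 = f(0.345000, 0.312407) = -0.495376
  p ← 0.394837 + 0.23·(-0.495376) = 0.280901
p(0.46) ≈ 0.2809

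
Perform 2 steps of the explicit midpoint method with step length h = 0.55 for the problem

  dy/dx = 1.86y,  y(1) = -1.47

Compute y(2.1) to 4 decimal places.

-9.5307

Midpoint: k1 = f(x_n, y_n); k2 = f(x_n + h/2, y_n + (h/2)·k1); y_{n+1} = y_n + h·k2.
x=1.000000, y=-1.470000:
  k1 = f(1.000000, -1.470000) = -2.734200
  k2 = f(1.275000, -2.221905) = -4.132743
  y ← -1.470000 + 0.55·(-4.132743) = -3.743009
x=1.550000, y=-3.743009:
  k1 = f(1.550000, -3.743009) = -6.961996
  k2 = f(1.825000, -5.657558) = -10.523058
  y ← -3.743009 + 0.55·(-10.523058) = -9.530690
y(2.1) ≈ -9.5307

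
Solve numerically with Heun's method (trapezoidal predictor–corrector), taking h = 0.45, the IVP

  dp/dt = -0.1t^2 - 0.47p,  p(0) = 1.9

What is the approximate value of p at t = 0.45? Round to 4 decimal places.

Heun: k1 = f(t_n, p_n); k2 = f(t_n + h, p_n + h·k1); p_{n+1} = p_n + (h/2)·(k1 + k2).
t=0.000000, p=1.900000:
  k1 = f(0.000000, 1.900000) = -0.893000
  k2 = f(0.450000, 1.498150) = -0.724380
  p ← 1.900000 + (0.45/2)·(-0.893000 + (-0.724380)) = 1.536089
p(0.45) ≈ 1.5361

1.5361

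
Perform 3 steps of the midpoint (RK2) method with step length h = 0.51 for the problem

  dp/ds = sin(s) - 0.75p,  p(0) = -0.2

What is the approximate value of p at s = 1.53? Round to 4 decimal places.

0.6113

Midpoint: k1 = f(s_n, p_n); k2 = f(s_n + h/2, p_n + (h/2)·k1); p_{n+1} = p_n + h·k2.
s=0.000000, p=-0.200000:
  k1 = f(0.000000, -0.200000) = 0.150000
  k2 = f(0.255000, -0.161750) = 0.373558
  p ← -0.200000 + 0.51·0.373558 = -0.009485
s=0.510000, p=-0.009485:
  k1 = f(0.510000, -0.009485) = 0.495291
  k2 = f(0.765000, 0.116814) = 0.604927
  p ← -0.009485 + 0.51·0.604927 = 0.299027
s=1.020000, p=0.299027:
  k1 = f(1.020000, 0.299027) = 0.627838
  k2 = f(1.275000, 0.459126) = 0.612226
  p ← 0.299027 + 0.51·0.612226 = 0.611262
p(1.53) ≈ 0.6113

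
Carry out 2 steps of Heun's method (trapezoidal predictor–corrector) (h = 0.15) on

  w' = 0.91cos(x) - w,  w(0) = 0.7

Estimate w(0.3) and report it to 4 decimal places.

0.7499

Heun: k1 = f(x_n, w_n); k2 = f(x_n + h, w_n + h·k1); w_{n+1} = w_n + (h/2)·(k1 + k2).
x=0.000000, w=0.700000:
  k1 = f(0.000000, 0.700000) = 0.210000
  k2 = f(0.150000, 0.731500) = 0.168282
  w ← 0.700000 + (0.15/2)·(0.210000 + 0.168282) = 0.728371
x=0.150000, w=0.728371:
  k1 = f(0.150000, 0.728371) = 0.171411
  k2 = f(0.300000, 0.754083) = 0.115273
  w ← 0.728371 + (0.15/2)·(0.171411 + 0.115273) = 0.749872
w(0.3) ≈ 0.7499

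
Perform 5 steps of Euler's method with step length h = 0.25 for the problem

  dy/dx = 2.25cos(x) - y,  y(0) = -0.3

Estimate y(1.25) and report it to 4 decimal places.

Euler: y_{n+1} = y_n + h·f(x_n, y_n).
x=0.000000, y=-0.300000: f=2.550000 → y ← -0.300000 + 0.25·2.550000 = 0.337500
x=0.250000, y=0.337500: f=1.842553 → y ← 0.337500 + 0.25·1.842553 = 0.798138
x=0.500000, y=0.798138: f=1.176423 → y ← 0.798138 + 0.25·1.176423 = 1.092244
x=0.750000, y=1.092244: f=0.554056 → y ← 1.092244 + 0.25·0.554056 = 1.230758
x=1.000000, y=1.230758: f=-0.015078 → y ← 1.230758 + 0.25·(-0.015078) = 1.226988
y(1.25) ≈ 1.2270

1.2270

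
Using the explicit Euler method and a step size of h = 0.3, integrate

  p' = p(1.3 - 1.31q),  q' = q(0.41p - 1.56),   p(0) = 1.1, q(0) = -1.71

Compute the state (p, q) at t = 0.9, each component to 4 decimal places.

7.3129, -0.9670

Euler on (p,q): p_{n+1} = p_n + h·p', q_{n+1} = q_n + h·q'.
0.000000: (1.100000, -1.710000); f=(3.894110, 1.896390) → (2.268233, -1.141083)
0.300000: (2.268233, -1.141083); f=(6.339300, 0.718910) → (4.170023, -0.925410)
0.600000: (4.170023, -0.925410); f=(10.476295, -0.138543) → (7.312911, -0.966973)
(p(0.9), q(0.9)) ≈ (7.3129, -0.9670)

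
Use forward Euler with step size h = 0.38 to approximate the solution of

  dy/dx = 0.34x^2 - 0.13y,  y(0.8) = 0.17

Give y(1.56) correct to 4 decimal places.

Euler: y_{n+1} = y_n + h·f(x_n, y_n).
x=0.800000, y=0.170000: f=0.195500 → y ← 0.170000 + 0.38·0.195500 = 0.244290
x=1.180000, y=0.244290: f=0.441658 → y ← 0.244290 + 0.38·0.441658 = 0.412120
y(1.56) ≈ 0.4121

0.4121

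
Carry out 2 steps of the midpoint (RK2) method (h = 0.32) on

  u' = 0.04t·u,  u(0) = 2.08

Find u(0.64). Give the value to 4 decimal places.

2.0971

Midpoint: k1 = f(t_n, u_n); k2 = f(t_n + h/2, u_n + (h/2)·k1); u_{n+1} = u_n + h·k2.
t=0.000000, u=2.080000:
  k1 = f(0.000000, 2.080000) = 0.000000
  k2 = f(0.160000, 2.080000) = 0.013312
  u ← 2.080000 + 0.32·0.013312 = 2.084260
t=0.320000, u=2.084260:
  k1 = f(0.320000, 2.084260) = 0.026679
  k2 = f(0.480000, 2.088528) = 0.040100
  u ← 2.084260 + 0.32·0.040100 = 2.097092
u(0.64) ≈ 2.0971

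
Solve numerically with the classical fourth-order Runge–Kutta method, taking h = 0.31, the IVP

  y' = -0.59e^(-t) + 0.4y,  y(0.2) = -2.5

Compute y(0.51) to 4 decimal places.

RK4: k1 = f(t_n, y_n); k2 = f(t_n + h/2, y_n + (h/2)·k1); k3 = f(t_n + h/2, y_n + (h/2)·k2); k4 = f(t_n + h, y_n + h·k3); y_{n+1} = y_n + (h/6)·(k1 + 2k2 + 2k3 + k4).
t=0.200000, y=-2.500000:
  k1 = f(0.200000, -2.500000) = -1.483051
  k2 = f(0.355000, -2.729873) = -1.505642
  k3 = f(0.355000, -2.733374) = -1.507042
  k4 = f(0.510000, -2.967183) = -1.541166
  y ← -2.500000 + (0.31/6)·(k1 + 2k2 + 2k3 + k4) = -2.967562
y(0.51) ≈ -2.9676

-2.9676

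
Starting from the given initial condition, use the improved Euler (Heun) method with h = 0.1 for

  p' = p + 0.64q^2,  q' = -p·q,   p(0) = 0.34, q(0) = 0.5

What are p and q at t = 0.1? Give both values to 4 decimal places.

Heun on (p,q): k1 = f(t_n, state_n); k2 = f(t_n + h, state_n + h·k1); state_{n+1} = state_n + (h/2)·(k1 + k2).
0.000000: (0.340000, 0.500000)
  k1 = (0.500000, -0.170000)
  predictor → (0.390000, 0.483000)
  k2 = (0.539305, -0.188370)
  → (0.391965, 0.482081)
(p(0.1), q(0.1)) ≈ (0.3920, 0.4821)

0.3920, 0.4821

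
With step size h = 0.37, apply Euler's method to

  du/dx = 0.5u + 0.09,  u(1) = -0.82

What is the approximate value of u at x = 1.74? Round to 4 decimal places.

-1.0787

Euler: u_{n+1} = u_n + h·f(x_n, u_n).
x=1.000000, u=-0.820000: f=-0.320000 → u ← -0.820000 + 0.37·(-0.320000) = -0.938400
x=1.370000, u=-0.938400: f=-0.379200 → u ← -0.938400 + 0.37·(-0.379200) = -1.078704
u(1.74) ≈ -1.0787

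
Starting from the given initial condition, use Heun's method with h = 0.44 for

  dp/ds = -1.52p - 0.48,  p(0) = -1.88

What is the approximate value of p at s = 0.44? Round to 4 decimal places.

-1.1837

Heun: k1 = f(s_n, p_n); k2 = f(s_n + h, p_n + h·k1); p_{n+1} = p_n + (h/2)·(k1 + k2).
s=0.000000, p=-1.880000:
  k1 = f(0.000000, -1.880000) = 2.377600
  k2 = f(0.440000, -0.833856) = 0.787461
  p ← -1.880000 + (0.44/2)·(2.377600 + 0.787461) = -1.183687
p(0.44) ≈ -1.1837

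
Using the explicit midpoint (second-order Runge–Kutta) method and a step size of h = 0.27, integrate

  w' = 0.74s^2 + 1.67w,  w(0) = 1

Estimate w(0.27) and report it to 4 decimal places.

1.5562

Midpoint: k1 = f(s_n, w_n); k2 = f(s_n + h/2, w_n + (h/2)·k1); w_{n+1} = w_n + h·k2.
s=0.000000, w=1.000000:
  k1 = f(0.000000, 1.000000) = 1.670000
  k2 = f(0.135000, 1.225450) = 2.059988
  w ← 1.000000 + 0.27·2.059988 = 1.556197
w(0.27) ≈ 1.5562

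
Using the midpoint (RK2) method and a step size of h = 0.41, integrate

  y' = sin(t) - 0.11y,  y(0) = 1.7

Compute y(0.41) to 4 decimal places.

Midpoint: k1 = f(t_n, y_n); k2 = f(t_n + h/2, y_n + (h/2)·k1); y_{n+1} = y_n + h·k2.
t=0.000000, y=1.700000:
  k1 = f(0.000000, 1.700000) = -0.187000
  k2 = f(0.205000, 1.661665) = 0.020784
  y ← 1.700000 + 0.41·0.020784 = 1.708521
y(0.41) ≈ 1.7085

1.7085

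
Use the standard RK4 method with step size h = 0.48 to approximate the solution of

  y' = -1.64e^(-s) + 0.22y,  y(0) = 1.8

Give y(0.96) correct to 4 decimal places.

RK4: k1 = f(s_n, y_n); k2 = f(s_n + h/2, y_n + (h/2)·k1); k3 = f(s_n + h/2, y_n + (h/2)·k2); k4 = f(s_n + h, y_n + h·k3); y_{n+1} = y_n + (h/6)·(k1 + 2k2 + 2k3 + k4).
s=0.000000, y=1.800000:
  k1 = f(0.000000, 1.800000) = -1.244000
  k2 = f(0.240000, 1.501440) = -0.959753
  k3 = f(0.240000, 1.569659) = -0.944745
  k4 = f(0.480000, 1.346523) = -0.718570
  y ← 1.800000 + (0.48/6)·(k1 + 2k2 + 2k3 + k4) = 1.338275
s=0.480000, y=1.338275:
  k1 = f(0.480000, 1.338275) = -0.720384
  k2 = f(0.720000, 1.165383) = -0.541890
  k3 = f(0.720000, 1.208221) = -0.532465
  k4 = f(0.960000, 1.082692) = -0.389752
  y ← 1.338275 + (0.48/6)·(k1 + 2k2 + 2k3 + k4) = 1.077567
y(0.96) ≈ 1.0776

1.0776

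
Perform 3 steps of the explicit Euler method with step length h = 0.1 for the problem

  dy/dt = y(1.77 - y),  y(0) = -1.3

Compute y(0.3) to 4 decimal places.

Euler: y_{n+1} = y_n + h·f(t_n, y_n).
t=0.000000, y=-1.300000: f=-3.991000 → y ← -1.300000 + 0.1·(-3.991000) = -1.699100
t=0.100000, y=-1.699100: f=-5.894348 → y ← -1.699100 + 0.1·(-5.894348) = -2.288535
t=0.200000, y=-2.288535: f=-9.288098 → y ← -2.288535 + 0.1·(-9.288098) = -3.217345
y(0.3) ≈ -3.2173

-3.2173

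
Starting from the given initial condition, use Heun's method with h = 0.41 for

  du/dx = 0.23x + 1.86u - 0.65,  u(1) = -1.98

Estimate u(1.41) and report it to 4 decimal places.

-4.2842

Heun: k1 = f(x_n, u_n); k2 = f(x_n + h, u_n + h·k1); u_{n+1} = u_n + (h/2)·(k1 + k2).
x=1.000000, u=-1.980000:
  k1 = f(1.000000, -1.980000) = -4.102800
  k2 = f(1.410000, -3.662148) = -7.137295
  u ← -1.980000 + (0.41/2)·(-4.102800 + (-7.137295)) = -4.284220
u(1.41) ≈ -4.2842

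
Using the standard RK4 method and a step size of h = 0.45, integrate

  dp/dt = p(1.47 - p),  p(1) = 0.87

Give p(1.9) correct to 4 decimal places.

1.2418

RK4: k1 = f(t_n, p_n); k2 = f(t_n + h/2, p_n + (h/2)·k1); k3 = f(t_n + h/2, p_n + (h/2)·k2); k4 = f(t_n + h, p_n + h·k3); p_{n+1} = p_n + (h/6)·(k1 + 2k2 + 2k3 + k4).
t=1.000000, p=0.870000:
  k1 = f(1.000000, 0.870000) = 0.522000
  k2 = f(1.225000, 0.987450) = 0.476494
  k3 = f(1.225000, 0.977211) = 0.481559
  k4 = f(1.450000, 1.086701) = 0.416531
  p ← 0.870000 + (0.45/6)·(k1 + 2k2 + 2k3 + k4) = 1.084098
t=1.450000, p=1.084098:
  k1 = f(1.450000, 1.084098) = 0.418356
  k2 = f(1.675000, 1.178228) = 0.343774
  k3 = f(1.675000, 1.161447) = 0.358368
  k4 = f(1.900000, 1.245363) = 0.279754
  p ← 1.084098 + (0.45/6)·(k1 + 2k2 + 2k3 + k4) = 1.241777
p(1.9) ≈ 1.2418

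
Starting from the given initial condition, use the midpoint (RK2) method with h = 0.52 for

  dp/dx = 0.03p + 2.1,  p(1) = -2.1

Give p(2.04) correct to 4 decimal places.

0.0518

Midpoint: k1 = f(x_n, p_n); k2 = f(x_n + h/2, p_n + (h/2)·k1); p_{n+1} = p_n + h·k2.
x=1.000000, p=-2.100000:
  k1 = f(1.000000, -2.100000) = 2.037000
  k2 = f(1.260000, -1.570380) = 2.052889
  p ← -2.100000 + 0.52·2.052889 = -1.032498
x=1.520000, p=-1.032498:
  k1 = f(1.520000, -1.032498) = 2.069025
  k2 = f(1.780000, -0.494551) = 2.085163
  p ← -1.032498 + 0.52·2.085163 = 0.051787
p(2.04) ≈ 0.0518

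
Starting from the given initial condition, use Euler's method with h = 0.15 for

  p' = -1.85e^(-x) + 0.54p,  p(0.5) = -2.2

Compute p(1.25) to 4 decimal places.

Euler: p_{n+1} = p_n + h·f(x_n, p_n).
x=0.500000, p=-2.200000: f=-2.310082 → p ← -2.200000 + 0.15·(-2.310082) = -2.546512
x=0.650000, p=-2.546512: f=-2.340901 → p ← -2.546512 + 0.15·(-2.340901) = -2.897647
x=0.800000, p=-2.897647: f=-2.395988 → p ← -2.897647 + 0.15·(-2.395988) = -3.257046
x=0.950000, p=-3.257046: f=-2.474276 → p ← -3.257046 + 0.15·(-2.474276) = -3.628187
x=1.100000, p=-3.628187: f=-2.575032 → p ← -3.628187 + 0.15·(-2.575032) = -4.014442
p(1.25) ≈ -4.0144

-4.0144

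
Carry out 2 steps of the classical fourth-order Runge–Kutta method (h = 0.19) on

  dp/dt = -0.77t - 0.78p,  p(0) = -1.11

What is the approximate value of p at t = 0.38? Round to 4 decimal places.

RK4: k1 = f(t_n, p_n); k2 = f(t_n + h/2, p_n + (h/2)·k1); k3 = f(t_n + h/2, p_n + (h/2)·k2); k4 = f(t_n + h, p_n + h·k3); p_{n+1} = p_n + (h/6)·(k1 + 2k2 + 2k3 + k4).
t=0.000000, p=-1.110000:
  k1 = f(0.000000, -1.110000) = 0.865800
  k2 = f(0.095000, -1.027749) = 0.728494
  k3 = f(0.095000, -1.040793) = 0.738669
  k4 = f(0.190000, -0.969653) = 0.610029
  p ← -1.110000 + (0.19/6)·(k1 + 2k2 + 2k3 + k4) = -0.970345
t=0.190000, p=-0.970345:
  k1 = f(0.190000, -0.970345) = 0.610569
  k2 = f(0.285000, -0.912341) = 0.492176
  k3 = f(0.285000, -0.923588) = 0.500949
  k4 = f(0.380000, -0.875165) = 0.390029
  p ← -0.970345 + (0.19/6)·(k1 + 2k2 + 2k3 + k4) = -0.875762
p(0.38) ≈ -0.8758

-0.8758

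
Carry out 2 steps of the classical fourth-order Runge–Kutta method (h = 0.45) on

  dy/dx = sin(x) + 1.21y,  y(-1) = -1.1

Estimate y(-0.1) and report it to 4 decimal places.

RK4: k1 = f(x_n, y_n); k2 = f(x_n + h/2, y_n + (h/2)·k1); k3 = f(x_n + h/2, y_n + (h/2)·k2); k4 = f(x_n + h, y_n + h·k3); y_{n+1} = y_n + (h/6)·(k1 + 2k2 + 2k3 + k4).
x=-1.000000, y=-1.100000:
  k1 = f(-1.000000, -1.100000) = -2.172471
  k2 = f(-0.775000, -1.588806) = -2.622171
  k3 = f(-0.775000, -1.689989) = -2.744602
  k4 = f(-0.550000, -2.335071) = -3.348123
  y ← -1.100000 + (0.45/6)·(k1 + 2k2 + 2k3 + k4) = -2.319061
x=-0.550000, y=-2.319061:
  k1 = f(-0.550000, -2.319061) = -3.328751
  k2 = f(-0.325000, -3.068029) = -4.031624
  k3 = f(-0.325000, -3.226176) = -4.222982
  k4 = f(-0.100000, -4.219402) = -5.205310
  y ← -2.319061 + (0.45/6)·(k1 + 2k2 + 2k3 + k4) = -4.197306
y(-0.1) ≈ -4.1973

-4.1973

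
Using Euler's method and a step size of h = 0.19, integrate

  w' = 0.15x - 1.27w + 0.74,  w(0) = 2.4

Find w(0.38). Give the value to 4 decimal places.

Euler: w_{n+1} = w_n + h·f(x_n, w_n).
x=0.000000, w=2.400000: f=-2.308000 → w ← 2.400000 + 0.19·(-2.308000) = 1.961480
x=0.190000, w=1.961480: f=-1.722580 → w ← 1.961480 + 0.19·(-1.722580) = 1.634190
w(0.38) ≈ 1.6342

1.6342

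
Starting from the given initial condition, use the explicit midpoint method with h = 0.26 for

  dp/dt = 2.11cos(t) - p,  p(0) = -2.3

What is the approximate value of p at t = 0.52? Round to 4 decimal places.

-0.5729

Midpoint: k1 = f(t_n, p_n); k2 = f(t_n + h/2, p_n + (h/2)·k1); p_{n+1} = p_n + h·k2.
t=0.000000, p=-2.300000:
  k1 = f(0.000000, -2.300000) = 4.410000
  k2 = f(0.130000, -1.726700) = 3.818896
  p ← -2.300000 + 0.26·3.818896 = -1.307087
t=0.260000, p=-1.307087:
  k1 = f(0.260000, -1.307087) = 3.346170
  k2 = f(0.390000, -0.872085) = 2.823643
  p ← -1.307087 + 0.26·2.823643 = -0.572940
p(0.52) ≈ -0.5729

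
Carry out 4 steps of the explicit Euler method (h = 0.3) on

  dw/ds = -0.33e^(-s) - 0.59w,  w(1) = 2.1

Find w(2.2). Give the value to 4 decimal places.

0.8936

Euler: w_{n+1} = w_n + h·f(s_n, w_n).
s=1.000000, w=2.100000: f=-1.360400 → w ← 2.100000 + 0.3·(-1.360400) = 1.691880
s=1.300000, w=1.691880: f=-1.088145 → w ← 1.691880 + 0.3·(-1.088145) = 1.365437
s=1.600000, w=1.365437: f=-0.872233 → w ← 1.365437 + 0.3·(-0.872233) = 1.103767
s=1.900000, w=1.103767: f=-0.700580 → w ← 1.103767 + 0.3·(-0.700580) = 0.893593
w(2.2) ≈ 0.8936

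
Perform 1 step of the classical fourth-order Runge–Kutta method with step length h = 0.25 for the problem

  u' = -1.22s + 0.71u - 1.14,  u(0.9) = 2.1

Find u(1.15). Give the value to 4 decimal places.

1.8552

RK4: k1 = f(s_n, u_n); k2 = f(s_n + h/2, u_n + (h/2)·k1); k3 = f(s_n + h/2, u_n + (h/2)·k2); k4 = f(s_n + h, u_n + h·k3); u_{n+1} = u_n + (h/6)·(k1 + 2k2 + 2k3 + k4).
s=0.900000, u=2.100000:
  k1 = f(0.900000, 2.100000) = -0.747000
  k2 = f(1.025000, 2.006625) = -0.965796
  k3 = f(1.025000, 1.979275) = -0.985214
  k4 = f(1.150000, 1.853696) = -1.226876
  u ← 2.100000 + (0.25/6)·(k1 + 2k2 + 2k3 + k4) = 1.855171
u(1.15) ≈ 1.8552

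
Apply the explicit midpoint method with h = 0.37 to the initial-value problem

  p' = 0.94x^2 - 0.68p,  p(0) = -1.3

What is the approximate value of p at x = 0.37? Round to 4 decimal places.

-1.0022

Midpoint: k1 = f(x_n, p_n); k2 = f(x_n + h/2, p_n + (h/2)·k1); p_{n+1} = p_n + h·k2.
x=0.000000, p=-1.300000:
  k1 = f(0.000000, -1.300000) = 0.884000
  k2 = f(0.185000, -1.136460) = 0.804964
  p ← -1.300000 + 0.37·0.804964 = -1.002163
p(0.37) ≈ -1.0022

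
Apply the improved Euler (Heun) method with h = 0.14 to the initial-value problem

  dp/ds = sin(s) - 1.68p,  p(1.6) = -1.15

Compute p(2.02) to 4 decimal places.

-0.2867

Heun: k1 = f(s_n, p_n); k2 = f(s_n + h, p_n + h·k1); p_{n+1} = p_n + (h/2)·(k1 + k2).
s=1.600000, p=-1.150000:
  k1 = f(1.600000, -1.150000) = 2.931574
  k2 = f(1.740000, -0.739580) = 2.228213
  p ← -1.150000 + (0.14/2)·(2.931574 + 2.228213) = -0.788815
s=1.740000, p=-0.788815:
  k1 = f(1.740000, -0.788815) = 2.310928
  k2 = f(1.880000, -0.465285) = 1.734255
  p ← -0.788815 + (0.14/2)·(2.310928 + 1.734255) = -0.505652
s=1.880000, p=-0.505652:
  k1 = f(1.880000, -0.505652) = 1.802072
  k2 = f(2.020000, -0.253362) = 1.326441
  p ← -0.505652 + (0.14/2)·(1.802072 + 1.326441) = -0.286656
p(2.02) ≈ -0.2867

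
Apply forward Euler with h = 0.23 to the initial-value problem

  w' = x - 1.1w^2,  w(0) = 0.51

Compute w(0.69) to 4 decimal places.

Euler: w_{n+1} = w_n + h·f(x_n, w_n).
x=0.000000, w=0.510000: f=-0.286110 → w ← 0.510000 + 0.23·(-0.286110) = 0.444195
x=0.230000, w=0.444195: f=0.012960 → w ← 0.444195 + 0.23·0.012960 = 0.447176
x=0.460000, w=0.447176: f=0.240037 → w ← 0.447176 + 0.23·0.240037 = 0.502384
w(0.69) ≈ 0.5024

0.5024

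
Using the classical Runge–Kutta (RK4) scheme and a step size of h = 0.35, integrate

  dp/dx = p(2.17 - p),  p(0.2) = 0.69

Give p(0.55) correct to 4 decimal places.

1.0829

RK4: k1 = f(x_n, p_n); k2 = f(x_n + h/2, p_n + (h/2)·k1); k3 = f(x_n + h/2, p_n + (h/2)·k2); k4 = f(x_n + h, p_n + h·k3); p_{n+1} = p_n + (h/6)·(k1 + 2k2 + 2k3 + k4).
x=0.200000, p=0.690000:
  k1 = f(0.200000, 0.690000) = 1.021200
  k2 = f(0.375000, 0.868710) = 1.130444
  k3 = f(0.375000, 0.887828) = 1.138348
  k4 = f(0.550000, 1.088422) = 1.177213
  p ← 0.690000 + (0.35/6)·(k1 + 2k2 + 2k3 + k4) = 1.082933
p(0.55) ≈ 1.0829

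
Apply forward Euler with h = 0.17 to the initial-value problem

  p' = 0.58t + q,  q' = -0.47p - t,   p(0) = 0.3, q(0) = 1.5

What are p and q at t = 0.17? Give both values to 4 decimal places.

0.5550, 1.4760

Euler on (p,q): p_{n+1} = p_n + h·p', q_{n+1} = q_n + h·q'.
0.000000: (0.300000, 1.500000); f=(1.500000, -0.141000) → (0.555000, 1.476030)
(p(0.17), q(0.17)) ≈ (0.5550, 1.4760)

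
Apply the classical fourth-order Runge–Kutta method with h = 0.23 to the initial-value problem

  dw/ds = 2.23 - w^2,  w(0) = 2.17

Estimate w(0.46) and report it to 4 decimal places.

1.6411

RK4: k1 = f(s_n, w_n); k2 = f(s_n + h/2, w_n + (h/2)·k1); k3 = f(s_n + h/2, w_n + (h/2)·k2); k4 = f(s_n + h, w_n + h·k3); w_{n+1} = w_n + (h/6)·(k1 + 2k2 + 2k3 + k4).
s=0.000000, w=2.170000:
  k1 = f(0.000000, 2.170000) = -2.478900
  k2 = f(0.115000, 1.884926) = -1.322948
  k3 = f(0.115000, 2.017861) = -1.841763
  k4 = f(0.230000, 1.746395) = -0.819894
  w ← 2.170000 + (0.23/6)·(k1 + 2k2 + 2k3 + k4) = 1.800918
s=0.230000, w=1.800918:
  k1 = f(0.230000, 1.800918) = -1.013307
  k2 = f(0.345000, 1.684388) = -0.607163
  k3 = f(0.345000, 1.731095) = -0.766689
  k4 = f(0.460000, 1.624580) = -0.409260
  w ← 1.800918 + (0.23/6)·(k1 + 2k2 + 2k3 + k4) = 1.641058
w(0.46) ≈ 1.6411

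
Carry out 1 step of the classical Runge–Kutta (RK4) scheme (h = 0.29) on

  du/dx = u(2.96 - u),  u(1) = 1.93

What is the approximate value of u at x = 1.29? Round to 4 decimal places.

RK4: k1 = f(x_n, u_n); k2 = f(x_n + h/2, u_n + (h/2)·k1); k3 = f(x_n + h/2, u_n + (h/2)·k2); k4 = f(x_n + h, u_n + h·k3); u_{n+1} = u_n + (h/6)·(k1 + 2k2 + 2k3 + k4).
x=1.000000, u=1.930000:
  k1 = f(1.000000, 1.930000) = 1.987900
  k2 = f(1.145000, 2.218246) = 1.645394
  k3 = f(1.145000, 2.168582) = 1.716255
  k4 = f(1.290000, 2.427714) = 1.292238
  u ← 1.930000 + (0.29/6)·(k1 + 2k2 + 2k3 + k4) = 2.413499
u(1.29) ≈ 2.4135

2.4135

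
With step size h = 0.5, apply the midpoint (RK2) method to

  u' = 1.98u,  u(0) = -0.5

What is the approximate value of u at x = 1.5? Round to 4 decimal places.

Midpoint: k1 = f(x_n, u_n); k2 = f(x_n + h/2, u_n + (h/2)·k1); u_{n+1} = u_n + h·k2.
x=0.000000, u=-0.500000:
  k1 = f(0.000000, -0.500000) = -0.990000
  k2 = f(0.250000, -0.747500) = -1.480050
  u ← -0.500000 + 0.5·(-1.480050) = -1.240025
x=0.500000, u=-1.240025:
  k1 = f(0.500000, -1.240025) = -2.455250
  k2 = f(0.750000, -1.853837) = -3.670598
  u ← -1.240025 + 0.5·(-3.670598) = -3.075324
x=1.000000, u=-3.075324:
  k1 = f(1.000000, -3.075324) = -6.089142
  k2 = f(1.250000, -4.597609) = -9.103267
  u ← -3.075324 + 0.5·(-9.103267) = -7.626957
u(1.5) ≈ -7.6270

-7.6270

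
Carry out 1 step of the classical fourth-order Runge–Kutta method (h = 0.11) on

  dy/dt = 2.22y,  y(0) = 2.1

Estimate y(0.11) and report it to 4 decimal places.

2.6808

RK4: k1 = f(t_n, y_n); k2 = f(t_n + h/2, y_n + (h/2)·k1); k3 = f(t_n + h/2, y_n + (h/2)·k2); k4 = f(t_n + h, y_n + h·k3); y_{n+1} = y_n + (h/6)·(k1 + 2k2 + 2k3 + k4).
t=0.000000, y=2.100000:
  k1 = f(0.000000, 2.100000) = 4.662000
  k2 = f(0.055000, 2.356410) = 5.231230
  k3 = f(0.055000, 2.387718) = 5.300733
  k4 = f(0.110000, 2.683081) = 5.956439
  y ← 2.100000 + (0.11/6)·(k1 + 2k2 + 2k3 + k4) = 2.680843
y(0.11) ≈ 2.6808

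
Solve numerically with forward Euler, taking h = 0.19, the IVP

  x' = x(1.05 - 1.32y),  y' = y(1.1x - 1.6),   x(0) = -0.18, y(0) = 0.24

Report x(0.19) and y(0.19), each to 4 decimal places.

Euler on (x,y): x_{n+1} = x_n + h·x', y_{n+1} = y_n + h·y'.
0.000000: (-0.180000, 0.240000); f=(-0.131976, -0.431520) → (-0.205075, 0.158011)
(x(0.19), y(0.19)) ≈ (-0.2051, 0.1580)

-0.2051, 0.1580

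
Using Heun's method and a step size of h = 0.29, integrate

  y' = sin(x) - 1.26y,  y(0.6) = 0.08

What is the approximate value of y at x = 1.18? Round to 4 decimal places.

Heun: k1 = f(x_n, y_n); k2 = f(x_n + h, y_n + h·k1); y_{n+1} = y_n + (h/2)·(k1 + k2).
x=0.600000, y=0.080000:
  k1 = f(0.600000, 0.080000) = 0.463842
  k2 = f(0.890000, 0.214514) = 0.506784
  y ← 0.080000 + (0.29/2)·(0.463842 + 0.506784) = 0.220741
x=0.890000, y=0.220741:
  k1 = f(0.890000, 0.220741) = 0.498938
  k2 = f(1.180000, 0.365433) = 0.464161
  y ← 0.220741 + (0.29/2)·(0.498938 + 0.464161) = 0.360390
y(1.18) ≈ 0.3604

0.3604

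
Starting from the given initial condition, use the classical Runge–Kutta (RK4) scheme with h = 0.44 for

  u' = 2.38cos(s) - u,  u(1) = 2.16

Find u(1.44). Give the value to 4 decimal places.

RK4: k1 = f(s_n, u_n); k2 = f(s_n + h/2, u_n + (h/2)·k1); k3 = f(s_n + h/2, u_n + (h/2)·k2); k4 = f(s_n + h, u_n + h·k3); u_{n+1} = u_n + (h/6)·(k1 + 2k2 + 2k3 + k4).
s=1.000000, u=2.160000:
  k1 = f(1.000000, 2.160000) = -0.874081
  k2 = f(1.220000, 1.967702) = -1.149825
  k3 = f(1.220000, 1.907038) = -1.089162
  k4 = f(1.440000, 1.680769) = -1.370360
  u ← 2.160000 + (0.44/6)·(k1 + 2k2 + 2k3 + k4) = 1.667023
u(1.44) ≈ 1.6670

1.6670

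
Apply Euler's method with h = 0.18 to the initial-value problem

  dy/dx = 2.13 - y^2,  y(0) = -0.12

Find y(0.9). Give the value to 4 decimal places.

1.3051

Euler: y_{n+1} = y_n + h·f(x_n, y_n).
x=0.000000, y=-0.120000: f=2.115600 → y ← -0.120000 + 0.18·2.115600 = 0.260808
x=0.180000, y=0.260808: f=2.061979 → y ← 0.260808 + 0.18·2.061979 = 0.631964
x=0.360000, y=0.631964: f=1.730621 → y ← 0.631964 + 0.18·1.730621 = 0.943476
x=0.540000, y=0.943476: f=1.239853 → y ← 0.943476 + 0.18·1.239853 = 1.166650
x=0.720000, y=1.166650: f=0.768929 → y ← 1.166650 + 0.18·0.768929 = 1.305057
y(0.9) ≈ 1.3051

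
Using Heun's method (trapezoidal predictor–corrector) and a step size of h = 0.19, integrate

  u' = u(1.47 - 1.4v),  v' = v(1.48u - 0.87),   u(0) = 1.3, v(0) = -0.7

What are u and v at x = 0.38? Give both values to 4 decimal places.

Heun on (u,v): k1 = f(x_n, state_n); k2 = f(x_n + h, state_n + h·k1); state_{n+1} = state_n + (h/2)·(k1 + k2).
0.000000: (1.300000, -0.700000)
  k1 = (3.185000, -0.737800)
  predictor → (1.905150, -0.840182)
  k2 = (5.041512, -1.638037)
  → (2.081519, -0.925705)
0.190000: (2.081519, -0.925705)
  k1 = (5.757452, -2.046407)
  predictor → (3.175435, -1.314522)
  k2 = (10.511738, -5.034149)
  → (3.627092, -1.598357)
(u(0.38), v(0.38)) ≈ (3.6271, -1.5984)

3.6271, -1.5984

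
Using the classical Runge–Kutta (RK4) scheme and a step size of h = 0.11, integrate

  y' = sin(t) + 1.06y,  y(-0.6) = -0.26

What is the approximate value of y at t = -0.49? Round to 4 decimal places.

-0.3527

RK4: k1 = f(t_n, y_n); k2 = f(t_n + h/2, y_n + (h/2)·k1); k3 = f(t_n + h/2, y_n + (h/2)·k2); k4 = f(t_n + h, y_n + h·k3); y_{n+1} = y_n + (h/6)·(k1 + 2k2 + 2k3 + k4).
t=-0.600000, y=-0.260000:
  k1 = f(-0.600000, -0.260000) = -0.840242
  k2 = f(-0.545000, -0.306213) = -0.843004
  k3 = f(-0.545000, -0.306365) = -0.843165
  k4 = f(-0.490000, -0.352748) = -0.844539
  y ← -0.260000 + (0.11/6)·(k1 + 2k2 + 2k3 + k4) = -0.352714
y(-0.49) ≈ -0.3527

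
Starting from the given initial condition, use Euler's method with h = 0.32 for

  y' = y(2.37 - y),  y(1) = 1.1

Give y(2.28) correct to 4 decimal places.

2.3246

Euler: y_{n+1} = y_n + h·f(t_n, y_n).
t=1.000000, y=1.100000: f=1.397000 → y ← 1.100000 + 0.32·1.397000 = 1.547040
t=1.320000, y=1.547040: f=1.273152 → y ← 1.547040 + 0.32·1.273152 = 1.954449
t=1.640000, y=1.954449: f=0.812174 → y ← 1.954449 + 0.32·0.812174 = 2.214344
t=1.960000, y=2.214344: f=0.344675 → y ← 2.214344 + 0.32·0.344675 = 2.324640
y(2.28) ≈ 2.3246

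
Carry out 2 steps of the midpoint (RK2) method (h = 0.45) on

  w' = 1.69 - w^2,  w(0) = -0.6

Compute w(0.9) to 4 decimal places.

Midpoint: k1 = f(x_n, w_n); k2 = f(x_n + h/2, w_n + (h/2)·k1); w_{n+1} = w_n + h·k2.
x=0.000000, w=-0.600000:
  k1 = f(0.000000, -0.600000) = 1.330000
  k2 = f(0.225000, -0.300750) = 1.599549
  w ← -0.600000 + 0.45·1.599549 = 0.119797
x=0.450000, w=0.119797:
  k1 = f(0.450000, 0.119797) = 1.675649
  k2 = f(0.675000, 0.496818) = 1.443172
  w ← 0.119797 + 0.45·1.443172 = 0.769225
w(0.9) ≈ 0.7692

0.7692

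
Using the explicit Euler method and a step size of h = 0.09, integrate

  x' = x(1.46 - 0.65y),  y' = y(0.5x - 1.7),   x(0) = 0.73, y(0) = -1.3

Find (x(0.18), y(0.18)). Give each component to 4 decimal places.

Euler on (x,y): x_{n+1} = x_n + h·x', y_{n+1} = y_n + h·y'.
0.000000: (0.730000, -1.300000); f=(1.682650, 1.735500) → (0.881439, -1.143805)
0.090000: (0.881439, -1.143805); f=(1.942226, 1.440372) → (1.056239, -1.014172)
(x(0.18), y(0.18)) ≈ (1.0562, -1.0142)

1.0562, -1.0142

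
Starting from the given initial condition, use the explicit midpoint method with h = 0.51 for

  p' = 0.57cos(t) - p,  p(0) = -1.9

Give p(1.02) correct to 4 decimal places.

Midpoint: k1 = f(t_n, p_n); k2 = f(t_n + h/2, p_n + (h/2)·k1); p_{n+1} = p_n + h·k2.
t=0.000000, p=-1.900000:
  k1 = f(0.000000, -1.900000) = 2.470000
  k2 = f(0.255000, -1.270150) = 1.821718
  p ← -1.900000 + 0.51·1.821718 = -0.970924
t=0.510000, p=-0.970924:
  k1 = f(0.510000, -0.970924) = 1.468388
  k2 = f(0.765000, -0.596485) = 1.007673
  p ← -0.970924 + 0.51·1.007673 = -0.457011
p(1.02) ≈ -0.4570

-0.4570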